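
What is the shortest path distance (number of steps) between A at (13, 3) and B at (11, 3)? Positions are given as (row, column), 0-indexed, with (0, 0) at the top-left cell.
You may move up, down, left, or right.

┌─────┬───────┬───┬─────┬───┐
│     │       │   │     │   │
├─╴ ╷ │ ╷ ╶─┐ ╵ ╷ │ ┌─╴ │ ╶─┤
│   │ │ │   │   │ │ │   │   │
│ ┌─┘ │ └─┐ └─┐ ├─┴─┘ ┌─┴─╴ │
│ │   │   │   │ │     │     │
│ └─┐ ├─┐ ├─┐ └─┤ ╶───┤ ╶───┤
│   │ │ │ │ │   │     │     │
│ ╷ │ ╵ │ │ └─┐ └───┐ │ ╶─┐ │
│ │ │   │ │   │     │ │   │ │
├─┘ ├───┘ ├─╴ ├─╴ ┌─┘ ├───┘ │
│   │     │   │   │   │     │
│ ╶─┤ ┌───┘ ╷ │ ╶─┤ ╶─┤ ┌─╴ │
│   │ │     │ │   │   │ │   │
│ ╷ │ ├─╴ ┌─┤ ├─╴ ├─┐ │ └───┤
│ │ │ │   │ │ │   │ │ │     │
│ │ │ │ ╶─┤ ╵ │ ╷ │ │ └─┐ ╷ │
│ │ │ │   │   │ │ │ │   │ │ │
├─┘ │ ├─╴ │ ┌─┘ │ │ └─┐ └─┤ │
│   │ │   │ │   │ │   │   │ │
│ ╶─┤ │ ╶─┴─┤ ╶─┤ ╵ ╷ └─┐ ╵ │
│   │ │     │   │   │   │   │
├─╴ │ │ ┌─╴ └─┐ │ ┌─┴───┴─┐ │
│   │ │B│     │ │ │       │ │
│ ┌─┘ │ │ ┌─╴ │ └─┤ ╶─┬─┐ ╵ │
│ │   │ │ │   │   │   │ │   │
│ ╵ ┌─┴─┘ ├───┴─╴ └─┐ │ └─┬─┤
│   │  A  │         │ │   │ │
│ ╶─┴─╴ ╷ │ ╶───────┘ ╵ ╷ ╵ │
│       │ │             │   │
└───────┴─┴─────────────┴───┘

Finding path from (13, 3) to (11, 3):
Path: (13,3) → (13,4) → (12,4) → (11,4) → (11,5) → (10,5) → (10,4) → (10,3) → (11,3)
Distance: 8 steps

Solution:

┌─────┬───────┬───┬─────┬───┐
│     │       │   │     │   │
├─╴ ╷ │ ╷ ╶─┐ ╵ ╷ │ ┌─╴ │ ╶─┤
│   │ │ │   │   │ │ │   │   │
│ ┌─┘ │ └─┐ └─┐ ├─┴─┘ ┌─┴─╴ │
│ │   │   │   │ │     │     │
│ └─┐ ├─┐ ├─┐ └─┤ ╶───┤ ╶───┤
│   │ │ │ │ │   │     │     │
│ ╷ │ ╵ │ │ └─┐ └───┐ │ ╶─┐ │
│ │ │   │ │   │     │ │   │ │
├─┘ ├───┘ ├─╴ ├─╴ ┌─┘ ├───┘ │
│   │     │   │   │   │     │
│ ╶─┤ ┌───┘ ╷ │ ╶─┤ ╶─┤ ┌─╴ │
│   │ │     │ │   │   │ │   │
│ ╷ │ ├─╴ ┌─┤ ├─╴ ├─┐ │ └───┤
│ │ │ │   │ │ │   │ │ │     │
│ │ │ │ ╶─┤ ╵ │ ╷ │ │ └─┐ ╷ │
│ │ │ │   │   │ │ │ │   │ │ │
├─┘ │ ├─╴ │ ┌─┘ │ │ └─┐ └─┤ │
│   │ │   │ │   │ │   │   │ │
│ ╶─┤ │ ╶─┴─┤ ╶─┤ ╵ ╷ └─┐ ╵ │
│   │ │↓ ← ↰│   │   │   │   │
├─╴ │ │ ┌─╴ └─┐ │ ┌─┴───┴─┐ │
│   │ │B│↱ ↑  │ │ │       │ │
│ ┌─┘ │ │ ┌─╴ │ └─┤ ╶─┬─┐ ╵ │
│ │   │ │↑│   │   │   │ │   │
│ ╵ ┌─┴─┘ ├───┴─╴ └─┐ │ └─┬─┤
│   │  A ↑│         │ │   │ │
│ ╶─┴─╴ ╷ │ ╶───────┘ ╵ ╷ ╵ │
│       │ │             │   │
└───────┴─┴─────────────┴───┘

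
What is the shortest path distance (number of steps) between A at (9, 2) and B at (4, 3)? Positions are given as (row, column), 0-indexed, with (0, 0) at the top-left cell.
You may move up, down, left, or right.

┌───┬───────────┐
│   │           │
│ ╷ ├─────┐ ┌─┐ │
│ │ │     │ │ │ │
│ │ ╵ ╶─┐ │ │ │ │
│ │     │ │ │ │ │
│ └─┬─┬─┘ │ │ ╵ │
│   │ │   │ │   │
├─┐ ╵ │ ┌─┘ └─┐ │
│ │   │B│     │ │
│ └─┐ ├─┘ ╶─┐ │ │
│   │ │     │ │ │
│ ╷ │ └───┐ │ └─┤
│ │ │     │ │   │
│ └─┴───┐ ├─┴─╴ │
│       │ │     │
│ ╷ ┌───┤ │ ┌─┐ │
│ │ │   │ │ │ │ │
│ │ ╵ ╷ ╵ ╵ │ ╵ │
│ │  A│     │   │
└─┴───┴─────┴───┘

Finding path from (9, 2) to (4, 3):
Path: (9,2) → (8,2) → (8,3) → (9,3) → (9,4) → (8,4) → (7,4) → (6,4) → (6,3) → (6,2) → (5,2) → (4,2) → (4,1) → (3,1) → (3,0) → (2,0) → (1,0) → (0,0) → (0,1) → (1,1) → (2,1) → (2,2) → (1,2) → (1,3) → (1,4) → (2,4) → (3,4) → (3,3) → (4,3)
Distance: 28 steps

Solution:

┌───┬───────────┐
│↱ ↓│           │
│ ╷ ├─────┐ ┌─┐ │
│↑│↓│↱ → ↓│ │ │ │
│ │ ╵ ╶─┐ │ │ │ │
│↑│↳ ↑  │↓│ │ │ │
│ └─┬─┬─┘ │ │ ╵ │
│↑ ↰│ │↓ ↲│ │   │
├─┐ ╵ │ ┌─┘ └─┐ │
│ │↑ ↰│B│     │ │
│ └─┐ ├─┘ ╶─┐ │ │
│   │↑│     │ │ │
│ ╷ │ └───┐ │ └─┤
│ │ │↑ ← ↰│ │   │
│ └─┴───┐ ├─┴─╴ │
│       │↑│     │
│ ╷ ┌───┤ │ ┌─┐ │
│ │ │↱ ↓│↑│ │ │ │
│ │ ╵ ╷ ╵ ╵ │ ╵ │
│ │  A│↳ ↑  │   │
└─┴───┴─────┴───┘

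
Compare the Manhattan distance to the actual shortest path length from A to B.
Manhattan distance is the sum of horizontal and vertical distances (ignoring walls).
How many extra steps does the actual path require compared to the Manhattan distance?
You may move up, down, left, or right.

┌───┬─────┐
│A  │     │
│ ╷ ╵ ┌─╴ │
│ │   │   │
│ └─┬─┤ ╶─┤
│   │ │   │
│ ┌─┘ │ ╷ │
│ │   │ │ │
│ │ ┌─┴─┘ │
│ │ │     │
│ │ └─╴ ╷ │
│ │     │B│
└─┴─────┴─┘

Manhattan distance: |5 - 0| + |4 - 0| = 9
Actual path length: 13
Extra steps: 13 - 9 = 4

Solution:

┌───┬─────┐
│A ↓│↱ → ↓│
│ ╷ ╵ ┌─╴ │
│ │↳ ↑│↓ ↲│
│ └─┬─┤ ╶─┤
│   │ │↳ ↓│
│ ┌─┘ │ ╷ │
│ │   │ │↓│
│ │ ┌─┴─┘ │
│ │ │    ↓│
│ │ └─╴ ╷ │
│ │     │B│
└─┴─────┴─┘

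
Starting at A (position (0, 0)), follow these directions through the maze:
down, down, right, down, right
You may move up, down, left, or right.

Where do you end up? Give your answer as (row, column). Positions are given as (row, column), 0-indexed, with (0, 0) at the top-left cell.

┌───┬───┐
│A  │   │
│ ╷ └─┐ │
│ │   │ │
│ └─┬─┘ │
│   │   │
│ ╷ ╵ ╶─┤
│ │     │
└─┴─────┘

Following directions step by step:
Start: (0, 0)
  down: (0, 0) → (1, 0)
  down: (1, 0) → (2, 0)
  right: (2, 0) → (2, 1)
  down: (2, 1) → (3, 1)
  right: (3, 1) → (3, 2)
Final position: (3, 2)

Path taken:

┌───┬───┐
│A  │   │
│ ╷ └─┐ │
│↓│   │ │
│ └─┬─┘ │
│↳ ↓│   │
│ ╷ ╵ ╶─┤
│ │↳ B  │
└─┴─────┘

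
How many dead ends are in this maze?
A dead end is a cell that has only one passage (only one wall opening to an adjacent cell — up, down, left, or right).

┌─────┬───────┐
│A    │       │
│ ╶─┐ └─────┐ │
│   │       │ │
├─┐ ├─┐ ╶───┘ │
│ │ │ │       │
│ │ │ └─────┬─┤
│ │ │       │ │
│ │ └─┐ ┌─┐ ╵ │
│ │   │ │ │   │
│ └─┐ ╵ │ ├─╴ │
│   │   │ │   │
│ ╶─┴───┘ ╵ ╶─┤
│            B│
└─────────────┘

Checking each cell for number of passages:

Dead ends found at positions:
  (0, 3)
  (1, 5)
  (2, 0)
  (2, 2)
  (3, 6)
  (4, 4)
  (5, 1)
  (6, 6)
Total dead ends: 8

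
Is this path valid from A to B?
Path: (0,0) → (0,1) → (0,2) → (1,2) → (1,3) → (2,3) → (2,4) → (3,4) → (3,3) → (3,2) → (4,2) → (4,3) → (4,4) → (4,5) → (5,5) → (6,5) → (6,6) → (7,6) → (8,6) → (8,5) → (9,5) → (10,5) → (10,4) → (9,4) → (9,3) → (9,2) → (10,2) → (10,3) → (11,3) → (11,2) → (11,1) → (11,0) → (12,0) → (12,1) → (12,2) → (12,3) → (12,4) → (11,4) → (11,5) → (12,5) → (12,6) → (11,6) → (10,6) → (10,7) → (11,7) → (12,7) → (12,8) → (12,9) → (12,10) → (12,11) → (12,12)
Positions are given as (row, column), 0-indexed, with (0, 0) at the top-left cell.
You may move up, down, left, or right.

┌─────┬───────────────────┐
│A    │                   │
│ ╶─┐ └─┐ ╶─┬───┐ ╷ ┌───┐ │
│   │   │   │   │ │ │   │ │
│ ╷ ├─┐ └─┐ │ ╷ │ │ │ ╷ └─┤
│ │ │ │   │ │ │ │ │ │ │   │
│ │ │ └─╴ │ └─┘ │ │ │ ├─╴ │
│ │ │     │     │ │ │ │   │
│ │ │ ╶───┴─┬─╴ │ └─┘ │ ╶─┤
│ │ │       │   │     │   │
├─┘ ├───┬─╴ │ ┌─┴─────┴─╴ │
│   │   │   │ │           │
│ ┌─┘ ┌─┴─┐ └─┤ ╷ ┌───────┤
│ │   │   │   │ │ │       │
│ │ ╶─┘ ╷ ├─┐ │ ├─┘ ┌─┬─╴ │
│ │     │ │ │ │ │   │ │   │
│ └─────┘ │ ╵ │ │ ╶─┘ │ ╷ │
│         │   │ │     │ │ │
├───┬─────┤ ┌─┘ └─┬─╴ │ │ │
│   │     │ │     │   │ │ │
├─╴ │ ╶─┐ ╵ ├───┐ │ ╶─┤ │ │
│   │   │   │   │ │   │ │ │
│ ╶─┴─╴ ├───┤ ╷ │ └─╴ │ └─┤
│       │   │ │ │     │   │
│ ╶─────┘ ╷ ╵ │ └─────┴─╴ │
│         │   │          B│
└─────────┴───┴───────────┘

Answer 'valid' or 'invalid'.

Checking path validity:
Result: All consecutive moves are passable.

valid

Correct solution:

┌─────┬───────────────────┐
│A → ↓│                   │
│ ╶─┐ └─┐ ╶─┬───┐ ╷ ┌───┐ │
│   │↳ ↓│   │   │ │ │   │ │
│ ╷ ├─┐ └─┐ │ ╷ │ │ │ ╷ └─┤
│ │ │ │↳ ↓│ │ │ │ │ │ │   │
│ │ │ └─╴ │ └─┘ │ │ │ ├─╴ │
│ │ │↓ ← ↲│     │ │ │ │   │
│ │ │ ╶───┴─┬─╴ │ └─┘ │ ╶─┤
│ │ │↳ → → ↓│   │     │   │
├─┘ ├───┬─╴ │ ┌─┴─────┴─╴ │
│   │   │  ↓│ │           │
│ ┌─┘ ┌─┴─┐ └─┤ ╷ ┌───────┤
│ │   │   │↳ ↓│ │ │       │
│ │ ╶─┘ ╷ ├─┐ │ ├─┘ ┌─┬─╴ │
│ │     │ │ │↓│ │   │ │   │
│ └─────┘ │ ╵ │ │ ╶─┘ │ ╷ │
│         │↓ ↲│ │     │ │ │
├───┬─────┤ ┌─┘ └─┬─╴ │ │ │
│   │↓ ← ↰│↓│     │   │ │ │
├─╴ │ ╶─┐ ╵ ├───┐ │ ╶─┤ │ │
│   │↳ ↓│↑ ↲│↱ ↓│ │   │ │ │
│ ╶─┴─╴ ├───┤ ╷ │ └─╴ │ └─┤
│↓ ← ← ↲│↱ ↓│↑│↓│     │   │
│ ╶─────┘ ╷ ╵ │ └─────┴─╴ │
│↳ → → → ↑│↳ ↑│↳ → → → → B│
└─────────┴───┴───────────┘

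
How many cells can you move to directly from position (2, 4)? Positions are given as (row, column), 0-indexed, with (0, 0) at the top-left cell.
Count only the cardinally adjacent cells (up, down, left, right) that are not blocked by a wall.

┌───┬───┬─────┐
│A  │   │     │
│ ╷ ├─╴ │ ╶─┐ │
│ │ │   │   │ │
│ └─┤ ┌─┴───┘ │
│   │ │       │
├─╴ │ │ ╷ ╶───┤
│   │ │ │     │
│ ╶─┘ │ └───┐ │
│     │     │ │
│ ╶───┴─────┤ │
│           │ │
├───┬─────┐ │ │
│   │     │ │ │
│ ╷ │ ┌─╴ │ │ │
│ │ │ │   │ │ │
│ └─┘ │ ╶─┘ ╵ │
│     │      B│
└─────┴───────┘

Checking passable neighbors of (2, 4):
Neighbors: (3, 4), (2, 3), (2, 5)
Count: 3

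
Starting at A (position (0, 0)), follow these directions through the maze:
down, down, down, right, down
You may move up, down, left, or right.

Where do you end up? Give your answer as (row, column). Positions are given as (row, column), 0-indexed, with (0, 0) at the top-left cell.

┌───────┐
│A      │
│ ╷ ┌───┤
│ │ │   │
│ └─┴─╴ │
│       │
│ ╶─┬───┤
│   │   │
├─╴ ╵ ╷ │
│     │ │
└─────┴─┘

Following directions step by step:
Start: (0, 0)
  down: (0, 0) → (1, 0)
  down: (1, 0) → (2, 0)
  down: (2, 0) → (3, 0)
  right: (3, 0) → (3, 1)
  down: (3, 1) → (4, 1)
Final position: (4, 1)

Path taken:

┌───────┐
│A      │
│ ╷ ┌───┤
│↓│ │   │
│ └─┴─╴ │
│↓      │
│ ╶─┬───┤
│↳ ↓│   │
├─╴ ╵ ╷ │
│  B  │ │
└─────┴─┘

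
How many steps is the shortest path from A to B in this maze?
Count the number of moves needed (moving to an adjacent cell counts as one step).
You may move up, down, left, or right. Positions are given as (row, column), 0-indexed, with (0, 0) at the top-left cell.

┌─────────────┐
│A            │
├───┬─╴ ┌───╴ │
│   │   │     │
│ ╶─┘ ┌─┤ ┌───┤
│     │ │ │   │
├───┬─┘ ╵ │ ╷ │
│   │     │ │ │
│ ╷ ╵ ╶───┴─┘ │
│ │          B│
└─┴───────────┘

Using BFS to find shortest path:
Start: (0, 0), End: (4, 6)
Path found:
(0,0) → (0,1) → (0,2) → (0,3) → (0,4) → (0,5) → (0,6) → (1,6) → (1,5) → (1,4) → (2,4) → (3,4) → (3,3) → (3,2) → (4,2) → (4,3) → (4,4) → (4,5) → (4,6)
Number of steps: 18

Solution:

┌─────────────┐
│A → → → → → ↓│
├───┬─╴ ┌───╴ │
│   │   │↓ ← ↲│
│ ╶─┘ ┌─┤ ┌───┤
│     │ │↓│   │
├───┬─┘ ╵ │ ╷ │
│   │↓ ← ↲│ │ │
│ ╷ ╵ ╶───┴─┘ │
│ │  ↳ → → → B│
└─┴───────────┘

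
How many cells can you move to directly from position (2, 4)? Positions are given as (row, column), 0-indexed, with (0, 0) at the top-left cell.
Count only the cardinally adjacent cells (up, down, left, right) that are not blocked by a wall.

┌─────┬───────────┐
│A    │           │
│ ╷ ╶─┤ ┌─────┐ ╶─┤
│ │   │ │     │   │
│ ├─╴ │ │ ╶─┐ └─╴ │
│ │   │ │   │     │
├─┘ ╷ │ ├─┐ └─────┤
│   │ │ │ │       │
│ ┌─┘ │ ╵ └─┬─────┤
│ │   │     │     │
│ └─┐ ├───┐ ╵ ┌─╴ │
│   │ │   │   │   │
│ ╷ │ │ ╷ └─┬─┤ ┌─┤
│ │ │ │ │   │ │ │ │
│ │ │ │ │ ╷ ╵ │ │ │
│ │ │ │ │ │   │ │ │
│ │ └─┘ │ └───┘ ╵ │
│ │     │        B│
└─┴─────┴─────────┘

Checking passable neighbors of (2, 4):
Neighbors: (1, 4), (2, 5)
Count: 2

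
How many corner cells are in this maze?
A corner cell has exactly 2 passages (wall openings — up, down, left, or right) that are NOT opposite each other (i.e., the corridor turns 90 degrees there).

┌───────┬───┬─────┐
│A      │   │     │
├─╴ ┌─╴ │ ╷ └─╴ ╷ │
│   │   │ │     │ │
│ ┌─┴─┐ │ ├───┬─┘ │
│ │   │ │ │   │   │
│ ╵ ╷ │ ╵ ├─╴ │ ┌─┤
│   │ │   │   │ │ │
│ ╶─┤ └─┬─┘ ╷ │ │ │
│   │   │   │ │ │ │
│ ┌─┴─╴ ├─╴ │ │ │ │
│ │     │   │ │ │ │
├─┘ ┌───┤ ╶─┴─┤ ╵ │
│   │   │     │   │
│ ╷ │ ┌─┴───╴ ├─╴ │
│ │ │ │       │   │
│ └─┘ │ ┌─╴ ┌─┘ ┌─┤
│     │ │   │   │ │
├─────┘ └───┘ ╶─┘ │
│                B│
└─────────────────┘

Counting corner cells (2 non-opposite passages):
Total corners: 38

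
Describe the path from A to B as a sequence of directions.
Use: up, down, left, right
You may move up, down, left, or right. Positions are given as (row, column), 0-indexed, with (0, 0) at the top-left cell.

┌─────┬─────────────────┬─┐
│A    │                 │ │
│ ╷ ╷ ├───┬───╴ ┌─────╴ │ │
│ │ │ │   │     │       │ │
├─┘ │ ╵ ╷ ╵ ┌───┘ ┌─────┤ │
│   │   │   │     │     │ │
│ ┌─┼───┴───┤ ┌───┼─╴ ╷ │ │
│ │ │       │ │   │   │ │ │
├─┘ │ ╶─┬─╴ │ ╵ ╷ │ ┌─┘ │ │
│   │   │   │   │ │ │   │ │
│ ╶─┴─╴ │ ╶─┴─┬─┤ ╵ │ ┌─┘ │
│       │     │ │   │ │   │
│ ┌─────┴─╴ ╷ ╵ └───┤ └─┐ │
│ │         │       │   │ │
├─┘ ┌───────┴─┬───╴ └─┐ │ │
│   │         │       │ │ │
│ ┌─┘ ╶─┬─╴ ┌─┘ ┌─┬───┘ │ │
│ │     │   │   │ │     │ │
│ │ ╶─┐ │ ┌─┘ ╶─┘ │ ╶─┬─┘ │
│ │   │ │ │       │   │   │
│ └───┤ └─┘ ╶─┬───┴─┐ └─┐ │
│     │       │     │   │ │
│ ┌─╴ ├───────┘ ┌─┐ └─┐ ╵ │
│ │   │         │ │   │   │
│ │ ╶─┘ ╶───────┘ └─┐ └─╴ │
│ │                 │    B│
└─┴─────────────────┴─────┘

Finding the path and converting it to directions:
Path through cells: (0,0) → (0,1) → (0,2) → (1,2) → (2,2) → (2,3) → (1,3) → (1,4) → (2,4) → (2,5) → (1,5) → (1,6) → (1,7) → (0,7) → (0,8) → (0,9) → (0,10) → (0,11) → (1,11) → (1,10) → (1,9) → (1,8) → (2,8) → (2,7) → (2,6) → (3,6) → (4,6) → (4,7) → (3,7) → (3,8) → (4,8) → (5,8) → (5,9) → (4,9) → (3,9) → (3,10) → (2,10) → (2,11) → (3,11) → (4,11) → (4,10) → (5,10) → (6,10) → (6,11) → (7,11) → (8,11) → (8,10) → (8,9) → (9,9) → (9,10) → (10,10) → (10,11) → (11,11) → (11,12) → (12,12)
Directions: right, right, down, down, right, up, right, down, right, up, right, right, up, right, right, right, right, down, left, left, left, down, left, left, down, down, right, up, right, down, down, right, up, up, right, up, right, down, down, left, down, down, right, down, down, left, left, down, right, down, right, down, right, down

Solution:

┌─────┬─────────────────┬─┐
│A → ↓│        ↱ → → → ↓│ │
│ ╷ ╷ ├───┬───╴ ┌─────╴ │ │
│ │ │↓│↱ ↓│↱ → ↑│↓ ← ← ↲│ │
├─┘ │ ╵ ╷ ╵ ┌───┘ ┌─────┤ │
│   │↳ ↑│↳ ↑│↓ ← ↲│  ↱ ↓│ │
│ ┌─┼───┴───┤ ┌───┼─╴ ╷ │ │
│ │ │       │↓│↱ ↓│↱ ↑│↓│ │
├─┘ │ ╶─┬─╴ │ ╵ ╷ │ ┌─┘ │ │
│   │   │   │↳ ↑│↓│↑│↓ ↲│ │
│ ╶─┴─╴ │ ╶─┴─┬─┤ ╵ │ ┌─┘ │
│       │     │ │↳ ↑│↓│   │
│ ┌─────┴─╴ ╷ ╵ └───┤ └─┐ │
│ │         │       │↳ ↓│ │
├─┘ ┌───────┴─┬───╴ └─┐ │ │
│   │         │       │↓│ │
│ ┌─┘ ╶─┬─╴ ┌─┘ ┌─┬───┘ │ │
│ │     │   │   │ │↓ ← ↲│ │
│ │ ╶─┐ │ ┌─┘ ╶─┘ │ ╶─┬─┘ │
│ │   │ │ │       │↳ ↓│   │
│ └───┤ └─┘ ╶─┬───┴─┐ └─┐ │
│     │       │     │↳ ↓│ │
│ ┌─╴ ├───────┘ ┌─┐ └─┐ ╵ │
│ │   │         │ │   │↳ ↓│
│ │ ╶─┘ ╶───────┘ └─┐ └─╴ │
│ │                 │    B│
└─┴─────────────────┴─────┘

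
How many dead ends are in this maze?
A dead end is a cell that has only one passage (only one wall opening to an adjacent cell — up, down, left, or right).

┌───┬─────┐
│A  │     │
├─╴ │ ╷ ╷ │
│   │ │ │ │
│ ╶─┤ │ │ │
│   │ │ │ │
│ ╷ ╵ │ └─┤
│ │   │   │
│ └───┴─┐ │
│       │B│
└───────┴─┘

Checking each cell for number of passages:

Dead ends found at positions:
  (0, 0)
  (2, 4)
  (4, 3)
  (4, 4)
Total dead ends: 4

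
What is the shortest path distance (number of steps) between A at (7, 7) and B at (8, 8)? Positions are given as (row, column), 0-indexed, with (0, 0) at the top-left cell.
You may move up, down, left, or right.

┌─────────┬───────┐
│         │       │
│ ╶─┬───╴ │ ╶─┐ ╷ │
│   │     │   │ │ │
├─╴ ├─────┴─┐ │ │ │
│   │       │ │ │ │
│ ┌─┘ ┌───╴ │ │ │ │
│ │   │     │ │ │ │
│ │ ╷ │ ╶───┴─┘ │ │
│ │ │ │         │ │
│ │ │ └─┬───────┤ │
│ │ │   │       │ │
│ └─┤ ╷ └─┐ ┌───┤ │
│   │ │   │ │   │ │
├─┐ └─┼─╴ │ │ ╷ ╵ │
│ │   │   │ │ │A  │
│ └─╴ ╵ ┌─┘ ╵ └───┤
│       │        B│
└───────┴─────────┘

Finding path from (7, 7) to (8, 8):
Path: (7,7) → (6,7) → (6,6) → (7,6) → (8,6) → (8,7) → (8,8)
Distance: 6 steps

Solution:

┌─────────┬───────┐
│         │       │
│ ╶─┬───╴ │ ╶─┐ ╷ │
│   │     │   │ │ │
├─╴ ├─────┴─┐ │ │ │
│   │       │ │ │ │
│ ┌─┘ ┌───╴ │ │ │ │
│ │   │     │ │ │ │
│ │ ╷ │ ╶───┴─┘ │ │
│ │ │ │         │ │
│ │ │ └─┬───────┤ │
│ │ │   │       │ │
│ └─┤ ╷ └─┐ ┌───┤ │
│   │ │   │ │↓ ↰│ │
├─┐ └─┼─╴ │ │ ╷ ╵ │
│ │   │   │ │↓│A  │
│ └─╴ ╵ ┌─┘ ╵ └───┤
│       │    ↳ → B│
└───────┴─────────┘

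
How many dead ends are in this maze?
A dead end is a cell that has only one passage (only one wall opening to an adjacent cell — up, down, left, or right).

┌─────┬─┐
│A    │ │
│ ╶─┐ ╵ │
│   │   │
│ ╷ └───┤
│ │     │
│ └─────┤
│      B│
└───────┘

Checking each cell for number of passages:

Dead ends found at positions:
  (0, 3)
  (2, 3)
  (3, 3)
Total dead ends: 3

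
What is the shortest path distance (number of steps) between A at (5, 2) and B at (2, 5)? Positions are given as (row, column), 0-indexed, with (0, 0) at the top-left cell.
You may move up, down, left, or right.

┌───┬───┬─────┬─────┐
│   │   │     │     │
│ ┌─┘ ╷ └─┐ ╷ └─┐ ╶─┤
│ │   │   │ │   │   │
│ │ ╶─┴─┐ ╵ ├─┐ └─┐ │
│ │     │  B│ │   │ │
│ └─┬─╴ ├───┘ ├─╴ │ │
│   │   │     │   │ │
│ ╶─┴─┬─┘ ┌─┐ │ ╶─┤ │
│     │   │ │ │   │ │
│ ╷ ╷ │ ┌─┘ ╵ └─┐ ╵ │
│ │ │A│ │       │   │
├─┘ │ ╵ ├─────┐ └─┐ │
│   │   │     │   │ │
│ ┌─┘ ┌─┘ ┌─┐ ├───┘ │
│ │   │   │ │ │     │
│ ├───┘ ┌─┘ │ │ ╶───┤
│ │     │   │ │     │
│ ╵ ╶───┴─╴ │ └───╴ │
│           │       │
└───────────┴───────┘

Finding path from (5, 2) to (2, 5):
Path: (5,2) → (4,2) → (4,1) → (5,1) → (6,1) → (6,0) → (7,0) → (8,0) → (9,0) → (9,1) → (8,1) → (8,2) → (8,3) → (7,3) → (7,4) → (6,4) → (6,5) → (6,6) → (7,6) → (8,6) → (9,6) → (9,7) → (9,8) → (9,9) → (8,9) → (8,8) → (8,7) → (7,7) → (7,8) → (7,9) → (6,9) → (5,9) → (5,8) → (4,8) → (4,7) → (3,7) → (3,8) → (2,8) → (2,7) → (1,7) → (1,6) → (0,6) → (0,5) → (1,5) → (2,5)
Distance: 44 steps

Solution:

┌───┬───┬─────┬─────┐
│   │   │  ↓ ↰│     │
│ ┌─┘ ╷ └─┐ ╷ └─┐ ╶─┤
│ │   │   │↓│↑ ↰│   │
│ │ ╶─┴─┐ ╵ ├─┐ └─┐ │
│ │     │  B│ │↑ ↰│ │
│ └─┬─╴ ├───┘ ├─╴ │ │
│   │   │     │↱ ↑│ │
│ ╶─┴─┬─┘ ┌─┐ │ ╶─┤ │
│  ↓ ↰│   │ │ │↑ ↰│ │
│ ╷ ╷ │ ┌─┘ ╵ └─┐ ╵ │
│ │↓│A│ │       │↑ ↰│
├─┘ │ ╵ ├─────┐ └─┐ │
│↓ ↲│   │↱ → ↓│   │↑│
│ ┌─┘ ┌─┘ ┌─┐ ├───┘ │
│↓│   │↱ ↑│ │↓│↱ → ↑│
│ ├───┘ ┌─┘ │ │ ╶───┤
│↓│↱ → ↑│   │↓│↑ ← ↰│
│ ╵ ╶───┴─╴ │ └───╴ │
│↳ ↑        │↳ → → ↑│
└───────────┴───────┘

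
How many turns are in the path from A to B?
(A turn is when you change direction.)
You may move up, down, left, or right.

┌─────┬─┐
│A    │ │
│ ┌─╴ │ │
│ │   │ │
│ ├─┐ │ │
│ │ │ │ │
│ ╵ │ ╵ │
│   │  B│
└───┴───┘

Directions: right, right, down, down, down, right
Number of turns: 2

Solution:

┌─────┬─┐
│A → ↓│ │
│ ┌─╴ │ │
│ │  ↓│ │
│ ├─┐ │ │
│ │ │↓│ │
│ ╵ │ ╵ │
│   │↳ B│
└───┴───┘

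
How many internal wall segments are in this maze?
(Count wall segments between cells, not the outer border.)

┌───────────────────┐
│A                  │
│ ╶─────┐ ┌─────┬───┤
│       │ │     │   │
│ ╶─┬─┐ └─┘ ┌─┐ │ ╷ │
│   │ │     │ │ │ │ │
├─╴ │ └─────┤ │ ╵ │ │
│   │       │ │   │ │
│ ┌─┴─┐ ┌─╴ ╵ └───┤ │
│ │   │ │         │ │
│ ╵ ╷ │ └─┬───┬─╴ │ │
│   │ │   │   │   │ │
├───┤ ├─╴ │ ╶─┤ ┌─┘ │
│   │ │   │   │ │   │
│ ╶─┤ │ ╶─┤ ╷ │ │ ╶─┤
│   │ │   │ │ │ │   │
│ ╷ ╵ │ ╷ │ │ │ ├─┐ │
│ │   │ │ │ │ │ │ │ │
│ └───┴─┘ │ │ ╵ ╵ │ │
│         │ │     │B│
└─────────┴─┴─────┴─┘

Counting internal wall segments:
Total internal walls: 81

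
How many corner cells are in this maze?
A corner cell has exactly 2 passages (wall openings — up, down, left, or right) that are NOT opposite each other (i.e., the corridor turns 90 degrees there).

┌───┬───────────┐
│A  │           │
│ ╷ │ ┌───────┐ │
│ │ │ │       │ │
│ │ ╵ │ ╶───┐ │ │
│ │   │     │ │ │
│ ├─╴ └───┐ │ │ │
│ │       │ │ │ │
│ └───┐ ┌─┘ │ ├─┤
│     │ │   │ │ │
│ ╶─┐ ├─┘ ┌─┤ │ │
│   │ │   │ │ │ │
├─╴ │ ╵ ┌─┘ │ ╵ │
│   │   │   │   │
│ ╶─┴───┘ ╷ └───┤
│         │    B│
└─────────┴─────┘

Counting corner cells (2 non-opposite passages):
Total corners: 26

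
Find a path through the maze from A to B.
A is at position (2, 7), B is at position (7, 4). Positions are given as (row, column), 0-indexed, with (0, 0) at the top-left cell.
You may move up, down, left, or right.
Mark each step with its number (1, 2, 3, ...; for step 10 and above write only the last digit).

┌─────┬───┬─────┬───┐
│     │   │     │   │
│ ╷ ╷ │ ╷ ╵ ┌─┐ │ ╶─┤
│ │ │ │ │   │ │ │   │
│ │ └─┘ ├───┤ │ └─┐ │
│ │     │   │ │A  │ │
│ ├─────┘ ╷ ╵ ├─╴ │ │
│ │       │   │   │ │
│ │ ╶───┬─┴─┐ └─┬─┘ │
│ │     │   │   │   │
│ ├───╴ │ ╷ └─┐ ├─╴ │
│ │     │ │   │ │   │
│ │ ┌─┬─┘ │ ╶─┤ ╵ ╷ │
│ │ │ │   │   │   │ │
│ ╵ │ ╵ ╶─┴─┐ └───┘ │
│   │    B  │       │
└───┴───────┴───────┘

Finding the shortest path from (2, 7) to (7, 4):
Path length: 60 steps
Directions: up → up → left → left → down → left → up → left → down → down → left → left → up → up → left → down → down → down → down → down → down → down → right → up → up → right → right → up → left → left → up → right → right → right → up → right → down → right → down → right → down → down → right → up → right → down → down → left → left → left → up → left → up → up → left → down → down → left → down → right

Solution:

┌─────┬───┬─────┬───┐
│5 4  │8 7│4 3 2│   │
│ ╷ ╷ │ ╷ ╵ ┌─┐ │ ╶─┤
│6│3│ │9│6 5│ │1│   │
│ │ └─┘ ├───┤ │ └─┐ │
│7│2 1 0│5 6│ │A  │ │
│ ├─────┘ ╷ ╵ ├─╴ │ │
│8│1 2 3 4│7 8│   │ │
│ │ ╶───┬─┴─┐ └─┬─┘ │
│9│0 9 8│5 4│9 0│   │
│ ├───╴ │ ╷ └─┐ ├─╴ │
│0│5 6 7│6│3  │1│4 5│
│ │ ┌─┬─┘ │ ╶─┤ ╵ ╷ │
│1│4│ │8 7│2 1│2 3│6│
│ ╵ │ ╵ ╶─┴─┐ └───┘ │
│2 3│  9 B  │0 9 8 7│
└───┴───────┴───────┘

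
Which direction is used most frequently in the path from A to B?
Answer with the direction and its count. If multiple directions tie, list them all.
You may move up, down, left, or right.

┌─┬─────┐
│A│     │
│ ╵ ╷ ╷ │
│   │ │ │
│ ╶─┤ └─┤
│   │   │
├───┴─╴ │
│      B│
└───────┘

Directions: down, right, up, right, down, down, right, down
Counts: {'down': 4, 'right': 3, 'up': 1}
Most common: down (4 times)

Solution:

┌─┬─────┐
│A│↱ ↓  │
│ ╵ ╷ ╷ │
│↳ ↑│↓│ │
│ ╶─┤ └─┤
│   │↳ ↓│
├───┴─╴ │
│      B│
└───────┘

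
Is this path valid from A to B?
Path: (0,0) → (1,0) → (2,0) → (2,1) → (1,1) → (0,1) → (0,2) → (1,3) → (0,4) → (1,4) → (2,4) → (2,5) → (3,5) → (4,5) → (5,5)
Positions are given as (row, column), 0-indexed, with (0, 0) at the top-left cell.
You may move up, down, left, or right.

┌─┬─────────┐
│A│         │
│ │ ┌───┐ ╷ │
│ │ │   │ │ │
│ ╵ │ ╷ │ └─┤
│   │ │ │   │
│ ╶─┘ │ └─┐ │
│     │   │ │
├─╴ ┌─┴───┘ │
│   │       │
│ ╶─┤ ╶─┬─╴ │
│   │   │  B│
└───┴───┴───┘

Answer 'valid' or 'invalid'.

Checking path validity:
Result: Invalid move at step 7: cannot move from (0, 2) to (1, 3).

invalid

Correct solution:

┌─┬─────────┐
│A│↱ → → ↓  │
│ │ ┌───┐ ╷ │
│↓│↑│   │↓│ │
│ ╵ │ ╷ │ └─┤
│↳ ↑│ │ │↳ ↓│
│ ╶─┘ │ └─┐ │
│     │   │↓│
├─╴ ┌─┴───┘ │
│   │      ↓│
│ ╶─┤ ╶─┬─╴ │
│   │   │  B│
└───┴───┴───┘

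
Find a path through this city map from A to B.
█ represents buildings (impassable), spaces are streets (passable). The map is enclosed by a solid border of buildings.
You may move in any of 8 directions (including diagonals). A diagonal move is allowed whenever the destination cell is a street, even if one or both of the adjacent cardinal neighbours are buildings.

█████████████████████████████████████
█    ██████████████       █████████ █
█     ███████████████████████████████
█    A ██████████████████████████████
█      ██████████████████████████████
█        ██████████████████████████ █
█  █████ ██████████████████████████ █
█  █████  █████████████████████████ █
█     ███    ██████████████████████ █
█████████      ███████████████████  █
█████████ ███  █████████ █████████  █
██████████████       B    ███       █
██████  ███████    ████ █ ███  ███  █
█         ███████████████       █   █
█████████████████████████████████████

Finding the shortest path from A to B:
Movement: 8-directional
Path length: 16 steps
Directions: down-right → down-right → down-right → down-right → down-right → right → right → down-right → down-right → down-right → right → right → right → right → right → right

Solution:

█████████████████████████████████████
█    ██████████████       █████████ █
█     ███████████████████████████████
█    A ██████████████████████████████
█     ↘██████████████████████████████
█      ↘ ██████████████████████████ █
█  █████↘██████████████████████████ █
█  █████ ↘█████████████████████████ █
█     ███ →→↘██████████████████████ █
█████████    ↘ ███████████████████  █
█████████ ███ ↘█████████ █████████  █
██████████████ →→→→→→B    ███       █
██████  ███████    ████ █ ███  ███  █
█         ███████████████       █   █
█████████████████████████████████████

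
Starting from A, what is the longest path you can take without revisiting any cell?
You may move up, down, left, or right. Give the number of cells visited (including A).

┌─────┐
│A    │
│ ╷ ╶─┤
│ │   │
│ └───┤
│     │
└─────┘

Finding longest simple path using DFS:
Start: (0, 0)
Longest path visits 5 cells
Path: A → down → down → right → right

Solution:

┌─────┐
│A    │
│ ╷ ╶─┤
│↓│   │
│ └───┤
│↳ → B│
└─────┘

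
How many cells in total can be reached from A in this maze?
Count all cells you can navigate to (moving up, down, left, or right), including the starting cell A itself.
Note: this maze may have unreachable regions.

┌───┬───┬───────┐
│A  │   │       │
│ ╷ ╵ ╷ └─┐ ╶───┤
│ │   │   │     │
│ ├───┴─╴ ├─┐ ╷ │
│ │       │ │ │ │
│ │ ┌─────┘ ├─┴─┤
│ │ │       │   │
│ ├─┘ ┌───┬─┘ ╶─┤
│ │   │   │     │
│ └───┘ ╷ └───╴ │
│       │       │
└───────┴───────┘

Using BFS/flood-fill to find all reachable cells from A:
Maze size: 6 × 8 = 48 total cells
16 cell(s) are walled off and cannot be reached from A.
Reachable cells: 32

Reachable region (· marks reachable cells):

┌───┬───┬───────┐
│A ·│· ·│       │
│ ╷ ╵ ╷ └─┐ ╶───┤
│·│· ·│· ·│     │
│ ├───┴─╴ ├─┐ ╷ │
│·│· · · ·│ │ │ │
│ │ ┌─────┘ ├─┴─┤
│·│·│       │· ·│
│ ├─┘ ┌───┬─┘ ╶─┤
│·│   │· ·│· · ·│
│ └───┘ ╷ └───╴ │
│· · · ·│· · · ·│
└───────┴───────┘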